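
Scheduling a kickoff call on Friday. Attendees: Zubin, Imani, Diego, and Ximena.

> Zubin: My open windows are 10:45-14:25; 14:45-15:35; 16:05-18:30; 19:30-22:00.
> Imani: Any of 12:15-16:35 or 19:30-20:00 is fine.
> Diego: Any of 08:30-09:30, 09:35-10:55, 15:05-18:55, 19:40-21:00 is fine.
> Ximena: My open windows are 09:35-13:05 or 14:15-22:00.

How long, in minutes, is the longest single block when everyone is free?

30

Zubin ∩ Imani: 12:15-14:25, 14:45-15:35, 16:05-16:35, 19:30-20:00.
Zubin ∩ Imani ∩ Diego: 15:05-15:35, 16:05-16:35, 19:40-20:00.
Zubin ∩ Imani ∩ Diego ∩ Ximena: 15:05-15:35, 16:05-16:35, 19:40-20:00.
The longest is 15:05-15:35 at 30 minutes.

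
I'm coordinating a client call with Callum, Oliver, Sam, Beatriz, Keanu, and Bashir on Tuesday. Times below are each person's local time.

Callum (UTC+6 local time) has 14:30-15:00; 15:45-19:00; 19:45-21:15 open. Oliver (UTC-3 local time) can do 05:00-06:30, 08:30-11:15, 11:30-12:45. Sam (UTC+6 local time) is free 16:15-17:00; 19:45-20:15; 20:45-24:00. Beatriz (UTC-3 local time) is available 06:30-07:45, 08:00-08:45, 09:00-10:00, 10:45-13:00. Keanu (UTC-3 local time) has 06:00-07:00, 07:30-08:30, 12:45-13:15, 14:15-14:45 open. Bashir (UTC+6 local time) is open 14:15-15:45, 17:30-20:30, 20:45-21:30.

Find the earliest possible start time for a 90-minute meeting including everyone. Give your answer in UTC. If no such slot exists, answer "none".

none

Callum in UTC: 08:30-09:00, 09:45-13:00, 13:45-15:15 (subtract 6h to convert from UTC+6).
Oliver in UTC: 08:00-09:30, 11:30-14:15, 14:30-15:45 (add 3h to convert from UTC-3).
Sam in UTC: 10:15-11:00, 13:45-14:15, 14:45-18:00 (subtract 6h to convert from UTC+6).
Beatriz in UTC: 09:30-10:45, 11:00-11:45, 12:00-13:00, 13:45-16:00 (add 3h to convert from UTC-3).
Keanu in UTC: 09:00-10:00, 10:30-11:30, 15:45-16:15, 17:15-17:45 (add 3h to convert from UTC-3).
Bashir in UTC: 08:15-09:45, 11:30-14:30, 14:45-15:30 (subtract 6h to convert from UTC+6).
Callum ∩ Oliver: 08:30-09:00, 11:30-13:00, 13:45-14:15, 14:30-15:15.
Callum ∩ Oliver ∩ Sam: 13:45-14:15, 14:45-15:15.
Callum ∩ Oliver ∩ Sam ∩ Beatriz: 13:45-14:15, 14:45-15:15.
Callum ∩ Oliver ∩ Sam ∩ Beatriz ∩ Keanu: ∅.
Callum ∩ Oliver ∩ Sam ∩ Beatriz ∩ Keanu ∩ Bashir: ∅.
There is no time when everyone is free.
No common window is at least 90 minutes long.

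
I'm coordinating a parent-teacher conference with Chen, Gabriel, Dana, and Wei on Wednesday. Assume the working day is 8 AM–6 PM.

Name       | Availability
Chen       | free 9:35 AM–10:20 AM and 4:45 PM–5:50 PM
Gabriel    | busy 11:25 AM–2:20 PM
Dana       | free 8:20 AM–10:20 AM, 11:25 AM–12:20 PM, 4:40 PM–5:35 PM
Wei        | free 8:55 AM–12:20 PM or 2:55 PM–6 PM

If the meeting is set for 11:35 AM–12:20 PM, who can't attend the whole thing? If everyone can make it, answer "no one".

Chen free: 09:35-10:20, 16:45-17:50.
Gabriel free: 08:00-11:25, 14:20-18:00 (invert busy blocks within the working day).
Dana free: 08:20-10:20, 11:25-12:20, 16:40-17:35.
Wei free: 08:55-12:20, 14:55-18:00.
Chen: not fully free for 11:35-12:20. Gabriel: not fully free for 11:35-12:20. Dana: free for 11:35-12:20. Wei: free for 11:35-12:20.

Chen, Gabriel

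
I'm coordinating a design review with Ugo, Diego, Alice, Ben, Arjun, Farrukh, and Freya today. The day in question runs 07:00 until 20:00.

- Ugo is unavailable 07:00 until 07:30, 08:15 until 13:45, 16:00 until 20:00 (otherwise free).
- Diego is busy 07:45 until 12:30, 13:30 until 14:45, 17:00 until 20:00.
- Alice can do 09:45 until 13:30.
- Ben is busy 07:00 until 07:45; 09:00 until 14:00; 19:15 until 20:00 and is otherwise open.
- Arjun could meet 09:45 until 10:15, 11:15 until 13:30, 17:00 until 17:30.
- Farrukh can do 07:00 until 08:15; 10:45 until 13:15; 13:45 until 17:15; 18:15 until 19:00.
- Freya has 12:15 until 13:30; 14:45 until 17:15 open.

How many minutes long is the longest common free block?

0

Ugo free: 07:30-08:15, 13:45-16:00 (invert busy blocks within the working day).
Diego free: 07:00-07:45, 12:30-13:30, 14:45-17:00 (invert busy blocks within the working day).
Alice free: 09:45-13:30.
Ben free: 07:45-09:00, 14:00-19:15 (invert busy blocks within the working day).
Arjun free: 09:45-10:15, 11:15-13:30, 17:00-17:30.
Farrukh free: 07:00-08:15, 10:45-13:15, 13:45-17:15, 18:15-19:00.
Freya free: 12:15-13:30, 14:45-17:15.
Ugo ∩ Diego: 07:30-07:45, 14:45-16:00.
Ugo ∩ Diego ∩ Alice: ∅.
Ugo ∩ Diego ∩ Alice ∩ Ben: ∅.
Ugo ∩ Diego ∩ Alice ∩ Ben ∩ Arjun: ∅.
Ugo ∩ Diego ∩ Alice ∩ Ben ∩ Arjun ∩ Farrukh: ∅.
Ugo ∩ Diego ∩ Alice ∩ Ben ∩ Arjun ∩ Farrukh ∩ Freya: ∅.
There is no time when everyone is free.
No common window exists, so the longest block is 0 minutes.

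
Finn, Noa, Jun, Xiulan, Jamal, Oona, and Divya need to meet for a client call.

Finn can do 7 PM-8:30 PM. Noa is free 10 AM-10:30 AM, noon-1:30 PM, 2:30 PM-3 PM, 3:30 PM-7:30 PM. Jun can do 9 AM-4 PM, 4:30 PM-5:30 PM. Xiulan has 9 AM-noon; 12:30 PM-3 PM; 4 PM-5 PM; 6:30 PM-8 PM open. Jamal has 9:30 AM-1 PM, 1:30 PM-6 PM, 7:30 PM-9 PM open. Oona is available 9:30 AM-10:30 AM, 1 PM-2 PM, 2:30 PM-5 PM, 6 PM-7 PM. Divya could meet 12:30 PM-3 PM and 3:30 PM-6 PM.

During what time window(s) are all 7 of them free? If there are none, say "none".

none

Finn ∩ Noa: 19:00-19:30.
Finn ∩ Noa ∩ Jun: ∅.
Finn ∩ Noa ∩ Jun ∩ Xiulan: ∅.
Finn ∩ Noa ∩ Jun ∩ Xiulan ∩ Jamal: ∅.
Finn ∩ Noa ∩ Jun ∩ Xiulan ∩ Jamal ∩ Oona: ∅.
Finn ∩ Noa ∩ Jun ∩ Xiulan ∩ Jamal ∩ Oona ∩ Divya: ∅.
There is no time when everyone is free.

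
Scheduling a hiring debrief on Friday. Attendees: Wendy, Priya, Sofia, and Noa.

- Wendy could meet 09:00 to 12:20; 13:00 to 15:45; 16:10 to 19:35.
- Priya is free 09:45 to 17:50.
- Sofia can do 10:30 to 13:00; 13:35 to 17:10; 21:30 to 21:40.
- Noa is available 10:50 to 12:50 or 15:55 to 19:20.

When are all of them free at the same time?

Wendy ∩ Priya: 09:45-12:20, 13:00-15:45, 16:10-17:50.
Wendy ∩ Priya ∩ Sofia: 10:30-12:20, 13:35-15:45, 16:10-17:10.
Wendy ∩ Priya ∩ Sofia ∩ Noa: 10:50-12:20, 16:10-17:10.
Those are the intersection windows.

10:50-12:20, 16:10-17:10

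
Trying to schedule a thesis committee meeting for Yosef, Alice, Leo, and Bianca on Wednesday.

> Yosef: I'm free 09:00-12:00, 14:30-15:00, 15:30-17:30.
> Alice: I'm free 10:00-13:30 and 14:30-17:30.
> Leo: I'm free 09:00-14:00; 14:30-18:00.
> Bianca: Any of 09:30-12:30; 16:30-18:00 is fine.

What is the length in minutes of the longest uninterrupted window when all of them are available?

Yosef ∩ Alice: 10:00-12:00, 14:30-15:00, 15:30-17:30.
Yosef ∩ Alice ∩ Leo: 10:00-12:00, 14:30-15:00, 15:30-17:30.
Yosef ∩ Alice ∩ Leo ∩ Bianca: 10:00-12:00, 16:30-17:30.
So the common availability across everyone is 10:00-12:00, 16:30-17:30.
The longest is 10:00-12:00 at 120 minutes.

120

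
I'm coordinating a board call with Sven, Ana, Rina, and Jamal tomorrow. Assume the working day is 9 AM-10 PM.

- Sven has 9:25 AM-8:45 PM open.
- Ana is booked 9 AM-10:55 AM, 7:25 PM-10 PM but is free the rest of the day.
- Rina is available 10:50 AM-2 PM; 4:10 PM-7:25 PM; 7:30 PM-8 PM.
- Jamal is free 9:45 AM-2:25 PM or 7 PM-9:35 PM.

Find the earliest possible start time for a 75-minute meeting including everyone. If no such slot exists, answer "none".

Sven free: 09:25-20:45.
Ana free: 10:55-19:25 (invert busy blocks within the working day).
Rina free: 10:50-14:00, 16:10-19:25, 19:30-20:00.
Jamal free: 09:45-14:25, 19:00-21:35.
Sven ∩ Ana: 10:55-19:25.
Sven ∩ Ana ∩ Rina: 10:55-14:00, 16:10-19:25.
Sven ∩ Ana ∩ Rina ∩ Jamal: 10:55-14:00, 19:00-19:25.
The first common window of at least 75 minutes is 10:55-14:00, so the earliest start is 10:55.

10:55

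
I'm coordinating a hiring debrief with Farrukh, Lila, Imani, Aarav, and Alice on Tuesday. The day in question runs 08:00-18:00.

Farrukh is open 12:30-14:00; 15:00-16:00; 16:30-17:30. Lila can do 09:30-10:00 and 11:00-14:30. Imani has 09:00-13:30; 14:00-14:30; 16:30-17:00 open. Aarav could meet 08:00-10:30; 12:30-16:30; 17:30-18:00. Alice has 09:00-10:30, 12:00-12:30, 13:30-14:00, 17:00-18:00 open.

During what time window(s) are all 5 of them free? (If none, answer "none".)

Farrukh ∩ Lila: 12:30-14:00.
Farrukh ∩ Lila ∩ Imani: 12:30-13:30.
Farrukh ∩ Lila ∩ Imani ∩ Aarav: 12:30-13:30.
Farrukh ∩ Lila ∩ Imani ∩ Aarav ∩ Alice: ∅.
There is no time when everyone is free.

none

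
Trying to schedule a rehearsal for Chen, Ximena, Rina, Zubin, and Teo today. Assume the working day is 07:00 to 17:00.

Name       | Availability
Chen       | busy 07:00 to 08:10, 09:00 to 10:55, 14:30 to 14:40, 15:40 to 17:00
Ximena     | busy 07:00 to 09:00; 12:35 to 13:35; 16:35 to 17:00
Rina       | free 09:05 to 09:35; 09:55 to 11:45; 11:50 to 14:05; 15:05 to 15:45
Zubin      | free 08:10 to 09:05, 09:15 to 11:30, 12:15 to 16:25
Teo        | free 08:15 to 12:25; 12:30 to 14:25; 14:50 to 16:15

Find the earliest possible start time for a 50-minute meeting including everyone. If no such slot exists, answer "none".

Chen free: 08:10-09:00, 10:55-14:30, 14:40-15:40 (invert busy blocks within the working day).
Ximena free: 09:00-12:35, 13:35-16:35 (invert busy blocks within the working day).
Rina free: 09:05-09:35, 09:55-11:45, 11:50-14:05, 15:05-15:45.
Zubin free: 08:10-09:05, 09:15-11:30, 12:15-16:25.
Teo free: 08:15-12:25, 12:30-14:25, 14:50-16:15.
Chen ∩ Ximena: 10:55-12:35, 13:35-14:30, 14:40-15:40.
Chen ∩ Ximena ∩ Rina: 10:55-11:45, 11:50-12:35, 13:35-14:05, 15:05-15:40.
Chen ∩ Ximena ∩ Rina ∩ Zubin: 10:55-11:30, 12:15-12:35, 13:35-14:05, 15:05-15:40.
Chen ∩ Ximena ∩ Rina ∩ Zubin ∩ Teo: 10:55-11:30, 12:15-12:25, 12:30-12:35, 13:35-14:05, 15:05-15:40.
Those are the intersection windows.
No common window is at least 50 minutes long.

none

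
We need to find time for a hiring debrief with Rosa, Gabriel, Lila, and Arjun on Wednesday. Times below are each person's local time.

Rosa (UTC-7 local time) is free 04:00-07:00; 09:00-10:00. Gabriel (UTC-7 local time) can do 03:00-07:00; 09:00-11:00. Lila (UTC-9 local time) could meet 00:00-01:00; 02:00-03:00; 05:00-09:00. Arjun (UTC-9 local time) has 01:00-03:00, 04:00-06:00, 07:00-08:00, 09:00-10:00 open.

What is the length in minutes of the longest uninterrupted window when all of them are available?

60

Rosa in UTC: 11:00-14:00, 16:00-17:00 (add 7h to convert from UTC-7).
Gabriel in UTC: 10:00-14:00, 16:00-18:00 (add 7h to convert from UTC-7).
Lila in UTC: 09:00-10:00, 11:00-12:00, 14:00-18:00 (add 9h to convert from UTC-9).
Arjun in UTC: 10:00-12:00, 13:00-15:00, 16:00-17:00, 18:00-19:00 (add 9h to convert from UTC-9).
Rosa ∩ Gabriel: 11:00-14:00, 16:00-17:00.
Rosa ∩ Gabriel ∩ Lila: 11:00-12:00, 16:00-17:00.
Rosa ∩ Gabriel ∩ Lila ∩ Arjun: 11:00-12:00, 16:00-17:00.
The longest is 11:00-12:00 at 60 minutes.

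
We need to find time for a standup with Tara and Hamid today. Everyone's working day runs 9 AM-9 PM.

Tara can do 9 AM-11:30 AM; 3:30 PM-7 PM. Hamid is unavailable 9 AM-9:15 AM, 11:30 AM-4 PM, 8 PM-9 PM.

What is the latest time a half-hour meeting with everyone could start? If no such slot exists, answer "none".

Tara free: 09:00-11:30, 15:30-19:00.
Hamid free: 09:15-11:30, 16:00-20:00 (invert busy blocks within the working day).
Tara ∩ Hamid: 09:15-11:30, 16:00-19:00.
Those are the intersection windows.
The last common window of at least 30 minutes is 16:00-19:00; a 30-minute meeting can start as late as 18:30 and still end by 19:00.

18:30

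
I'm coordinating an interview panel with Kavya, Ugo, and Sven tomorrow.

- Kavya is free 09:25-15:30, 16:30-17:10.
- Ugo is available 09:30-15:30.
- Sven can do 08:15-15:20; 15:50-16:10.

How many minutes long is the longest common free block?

Kavya ∩ Ugo: 09:30-15:30.
Kavya ∩ Ugo ∩ Sven: 09:30-15:20.
So the common availability across everyone is 09:30-15:20.
The longest is 09:30-15:20 at 350 minutes.

350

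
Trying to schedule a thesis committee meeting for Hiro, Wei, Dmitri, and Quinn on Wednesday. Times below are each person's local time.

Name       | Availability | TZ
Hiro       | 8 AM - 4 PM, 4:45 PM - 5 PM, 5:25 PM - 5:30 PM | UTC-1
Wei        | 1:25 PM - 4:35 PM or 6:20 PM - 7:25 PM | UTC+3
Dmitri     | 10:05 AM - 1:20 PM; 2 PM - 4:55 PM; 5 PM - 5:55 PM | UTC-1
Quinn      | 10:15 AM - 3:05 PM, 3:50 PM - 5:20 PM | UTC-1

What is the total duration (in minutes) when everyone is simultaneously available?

Hiro in UTC: 09:00-17:00, 17:45-18:00, 18:25-18:30 (add 1h to convert from UTC-1).
Wei in UTC: 10:25-13:35, 15:20-16:25 (subtract 3h to convert from UTC+3).
Dmitri in UTC: 11:05-14:20, 15:00-17:55, 18:00-18:55 (add 1h to convert from UTC-1).
Quinn in UTC: 11:15-16:05, 16:50-18:20 (add 1h to convert from UTC-1).
Hiro ∩ Wei: 10:25-13:35, 15:20-16:25.
Hiro ∩ Wei ∩ Dmitri: 11:05-13:35, 15:20-16:25.
Hiro ∩ Wei ∩ Dmitri ∩ Quinn: 11:15-13:35, 15:20-16:05.
So the common availability across everyone is 11:15-13:35, 15:20-16:05.
Summing the common windows: 140 + 45 = 185 minutes.

185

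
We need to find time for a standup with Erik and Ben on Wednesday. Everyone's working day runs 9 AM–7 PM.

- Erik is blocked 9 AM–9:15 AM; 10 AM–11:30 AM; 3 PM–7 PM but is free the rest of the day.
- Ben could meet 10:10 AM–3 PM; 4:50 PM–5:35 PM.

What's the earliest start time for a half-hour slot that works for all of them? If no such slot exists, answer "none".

Erik free: 09:15-10:00, 11:30-15:00 (invert busy blocks within the working day).
Ben free: 10:10-15:00, 16:50-17:35.
Erik ∩ Ben: 11:30-15:00.
The first common window of at least 30 minutes is 11:30-15:00, so the earliest start is 11:30.

11:30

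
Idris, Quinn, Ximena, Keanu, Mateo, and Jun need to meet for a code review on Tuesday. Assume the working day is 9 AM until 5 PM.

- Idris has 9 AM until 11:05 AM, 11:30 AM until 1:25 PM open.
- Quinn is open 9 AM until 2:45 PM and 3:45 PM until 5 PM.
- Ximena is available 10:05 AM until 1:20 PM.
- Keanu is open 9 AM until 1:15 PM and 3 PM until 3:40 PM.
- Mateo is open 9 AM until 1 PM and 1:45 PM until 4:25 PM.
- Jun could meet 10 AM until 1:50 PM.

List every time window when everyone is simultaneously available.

Idris ∩ Quinn: 09:00-11:05, 11:30-13:25.
Idris ∩ Quinn ∩ Ximena: 10:05-11:05, 11:30-13:20.
Idris ∩ Quinn ∩ Ximena ∩ Keanu: 10:05-11:05, 11:30-13:15.
Idris ∩ Quinn ∩ Ximena ∩ Keanu ∩ Mateo: 10:05-11:05, 11:30-13:00.
Idris ∩ Quinn ∩ Ximena ∩ Keanu ∩ Mateo ∩ Jun: 10:05-11:05, 11:30-13:00.
So the common availability across everyone is 10:05-11:05, 11:30-13:00.

10:05-11:05, 11:30-13:00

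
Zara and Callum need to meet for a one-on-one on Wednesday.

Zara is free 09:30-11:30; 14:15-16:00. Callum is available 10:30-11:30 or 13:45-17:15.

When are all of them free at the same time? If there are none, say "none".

Zara ∩ Callum: 10:30-11:30, 14:15-16:00.
So the common availability across everyone is 10:30-11:30, 14:15-16:00.

10:30-11:30, 14:15-16:00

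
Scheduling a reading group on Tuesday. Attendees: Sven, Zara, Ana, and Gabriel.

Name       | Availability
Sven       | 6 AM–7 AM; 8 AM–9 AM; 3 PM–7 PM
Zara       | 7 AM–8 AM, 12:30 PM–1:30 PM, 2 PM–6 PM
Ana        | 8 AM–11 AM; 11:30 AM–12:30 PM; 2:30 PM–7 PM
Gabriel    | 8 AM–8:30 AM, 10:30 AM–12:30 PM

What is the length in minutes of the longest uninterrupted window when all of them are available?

0

Sven ∩ Zara: 15:00-18:00.
Sven ∩ Zara ∩ Ana: 15:00-18:00.
Sven ∩ Zara ∩ Ana ∩ Gabriel: ∅.
There is no time when everyone is free.
No common window exists, so the longest block is 0 minutes.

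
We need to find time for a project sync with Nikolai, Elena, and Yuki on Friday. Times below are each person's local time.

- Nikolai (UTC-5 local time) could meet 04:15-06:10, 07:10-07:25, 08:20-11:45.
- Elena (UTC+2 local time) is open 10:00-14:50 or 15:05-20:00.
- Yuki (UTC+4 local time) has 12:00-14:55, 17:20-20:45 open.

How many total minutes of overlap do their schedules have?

Nikolai in UTC: 09:15-11:10, 12:10-12:25, 13:20-16:45 (add 5h to convert from UTC-5).
Elena in UTC: 08:00-12:50, 13:05-18:00 (subtract 2h to convert from UTC+2).
Yuki in UTC: 08:00-10:55, 13:20-16:45 (subtract 4h to convert from UTC+4).
Nikolai ∩ Elena: 09:15-11:10, 12:10-12:25, 13:20-16:45.
Nikolai ∩ Elena ∩ Yuki: 09:15-10:55, 13:20-16:45.
Summing the common windows: 100 + 205 = 305 minutes.

305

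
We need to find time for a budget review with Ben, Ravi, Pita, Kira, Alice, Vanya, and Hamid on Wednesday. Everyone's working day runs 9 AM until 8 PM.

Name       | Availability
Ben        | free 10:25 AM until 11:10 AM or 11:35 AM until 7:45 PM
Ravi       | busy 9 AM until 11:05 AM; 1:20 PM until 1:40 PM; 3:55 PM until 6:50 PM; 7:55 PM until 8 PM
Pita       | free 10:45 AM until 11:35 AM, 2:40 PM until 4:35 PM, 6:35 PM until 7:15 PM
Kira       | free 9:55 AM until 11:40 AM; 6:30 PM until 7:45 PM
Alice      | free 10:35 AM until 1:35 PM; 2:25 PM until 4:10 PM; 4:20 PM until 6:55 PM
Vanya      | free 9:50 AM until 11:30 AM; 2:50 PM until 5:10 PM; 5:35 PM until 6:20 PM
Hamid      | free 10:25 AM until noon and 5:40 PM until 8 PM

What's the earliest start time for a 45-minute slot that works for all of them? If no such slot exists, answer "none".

none

Ben free: 10:25-11:10, 11:35-19:45.
Ravi free: 11:05-13:20, 13:40-15:55, 18:50-19:55 (invert busy blocks within the working day).
Pita free: 10:45-11:35, 14:40-16:35, 18:35-19:15.
Kira free: 09:55-11:40, 18:30-19:45.
Alice free: 10:35-13:35, 14:25-16:10, 16:20-18:55.
Vanya free: 09:50-11:30, 14:50-17:10, 17:35-18:20.
Hamid free: 10:25-12:00, 17:40-20:00.
Ben ∩ Ravi: 11:05-11:10, 11:35-13:20, 13:40-15:55, 18:50-19:45.
Ben ∩ Ravi ∩ Pita: 11:05-11:10, 14:40-15:55, 18:50-19:15.
Ben ∩ Ravi ∩ Pita ∩ Kira: 11:05-11:10, 18:50-19:15.
Ben ∩ Ravi ∩ Pita ∩ Kira ∩ Alice: 11:05-11:10, 18:50-18:55.
Ben ∩ Ravi ∩ Pita ∩ Kira ∩ Alice ∩ Vanya: 11:05-11:10.
Ben ∩ Ravi ∩ Pita ∩ Kira ∩ Alice ∩ Vanya ∩ Hamid: 11:05-11:10.
No common window is at least 45 minutes long.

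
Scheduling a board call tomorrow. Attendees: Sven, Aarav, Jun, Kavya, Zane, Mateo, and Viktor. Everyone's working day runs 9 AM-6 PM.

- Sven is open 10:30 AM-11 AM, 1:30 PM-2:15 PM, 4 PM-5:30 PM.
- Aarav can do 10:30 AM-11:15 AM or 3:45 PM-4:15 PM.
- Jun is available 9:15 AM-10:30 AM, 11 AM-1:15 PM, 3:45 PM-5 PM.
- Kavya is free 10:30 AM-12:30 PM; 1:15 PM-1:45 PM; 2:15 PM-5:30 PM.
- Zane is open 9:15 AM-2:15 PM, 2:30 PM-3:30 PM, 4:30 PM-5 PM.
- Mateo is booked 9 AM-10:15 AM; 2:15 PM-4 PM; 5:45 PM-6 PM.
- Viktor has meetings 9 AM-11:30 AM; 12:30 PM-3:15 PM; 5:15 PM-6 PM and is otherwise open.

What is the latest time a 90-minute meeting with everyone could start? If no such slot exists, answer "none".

none

Sven free: 10:30-11:00, 13:30-14:15, 16:00-17:30.
Aarav free: 10:30-11:15, 15:45-16:15.
Jun free: 09:15-10:30, 11:00-13:15, 15:45-17:00.
Kavya free: 10:30-12:30, 13:15-13:45, 14:15-17:30.
Zane free: 09:15-14:15, 14:30-15:30, 16:30-17:00.
Mateo free: 10:15-14:15, 16:00-17:45 (invert busy blocks within the working day).
Viktor free: 11:30-12:30, 15:15-17:15 (invert busy blocks within the working day).
Sven ∩ Aarav: 10:30-11:00, 16:00-16:15.
Sven ∩ Aarav ∩ Jun: 16:00-16:15.
Sven ∩ Aarav ∩ Jun ∩ Kavya: 16:00-16:15.
Sven ∩ Aarav ∩ Jun ∩ Kavya ∩ Zane: ∅.
Sven ∩ Aarav ∩ Jun ∩ Kavya ∩ Zane ∩ Mateo: ∅.
Sven ∩ Aarav ∩ Jun ∩ Kavya ∩ Zane ∩ Mateo ∩ Viktor: ∅.
There is no time when everyone is free.
No common window is at least 90 minutes long.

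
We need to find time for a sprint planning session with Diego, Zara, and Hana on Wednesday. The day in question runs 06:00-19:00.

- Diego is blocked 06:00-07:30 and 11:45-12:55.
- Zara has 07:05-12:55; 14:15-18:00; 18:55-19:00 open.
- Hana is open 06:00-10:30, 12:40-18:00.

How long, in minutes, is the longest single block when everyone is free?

225

Diego free: 07:30-11:45, 12:55-19:00 (invert busy blocks within the working day).
Zara free: 07:05-12:55, 14:15-18:00, 18:55-19:00.
Hana free: 06:00-10:30, 12:40-18:00.
Diego ∩ Zara: 07:30-11:45, 14:15-18:00, 18:55-19:00.
Diego ∩ Zara ∩ Hana: 07:30-10:30, 14:15-18:00.
So the common availability across everyone is 07:30-10:30, 14:15-18:00.
The longest is 14:15-18:00 at 225 minutes.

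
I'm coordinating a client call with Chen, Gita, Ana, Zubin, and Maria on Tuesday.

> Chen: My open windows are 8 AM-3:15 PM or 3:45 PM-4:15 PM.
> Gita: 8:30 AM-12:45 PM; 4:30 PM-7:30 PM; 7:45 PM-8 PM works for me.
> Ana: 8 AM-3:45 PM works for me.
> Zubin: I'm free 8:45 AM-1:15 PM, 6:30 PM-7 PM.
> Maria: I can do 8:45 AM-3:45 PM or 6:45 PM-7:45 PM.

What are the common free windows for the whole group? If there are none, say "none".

08:45-12:45

Chen ∩ Gita: 08:30-12:45.
Chen ∩ Gita ∩ Ana: 08:30-12:45.
Chen ∩ Gita ∩ Ana ∩ Zubin: 08:45-12:45.
Chen ∩ Gita ∩ Ana ∩ Zubin ∩ Maria: 08:45-12:45.
So the common availability across everyone is 08:45-12:45.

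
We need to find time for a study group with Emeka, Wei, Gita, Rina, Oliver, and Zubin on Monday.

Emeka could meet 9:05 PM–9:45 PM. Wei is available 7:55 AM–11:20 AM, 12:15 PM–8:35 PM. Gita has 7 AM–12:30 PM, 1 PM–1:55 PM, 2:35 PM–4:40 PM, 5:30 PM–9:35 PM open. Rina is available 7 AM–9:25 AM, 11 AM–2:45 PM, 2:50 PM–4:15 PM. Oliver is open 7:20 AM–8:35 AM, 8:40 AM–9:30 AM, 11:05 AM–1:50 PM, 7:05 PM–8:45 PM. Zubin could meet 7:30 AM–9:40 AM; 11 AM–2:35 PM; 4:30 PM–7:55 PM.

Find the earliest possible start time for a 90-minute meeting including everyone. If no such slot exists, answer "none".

none

Emeka ∩ Wei: ∅.
Emeka ∩ Wei ∩ Gita: ∅.
Emeka ∩ Wei ∩ Gita ∩ Rina: ∅.
Emeka ∩ Wei ∩ Gita ∩ Rina ∩ Oliver: ∅.
Emeka ∩ Wei ∩ Gita ∩ Rina ∩ Oliver ∩ Zubin: ∅.
There is no time when everyone is free.
No common window is at least 90 minutes long.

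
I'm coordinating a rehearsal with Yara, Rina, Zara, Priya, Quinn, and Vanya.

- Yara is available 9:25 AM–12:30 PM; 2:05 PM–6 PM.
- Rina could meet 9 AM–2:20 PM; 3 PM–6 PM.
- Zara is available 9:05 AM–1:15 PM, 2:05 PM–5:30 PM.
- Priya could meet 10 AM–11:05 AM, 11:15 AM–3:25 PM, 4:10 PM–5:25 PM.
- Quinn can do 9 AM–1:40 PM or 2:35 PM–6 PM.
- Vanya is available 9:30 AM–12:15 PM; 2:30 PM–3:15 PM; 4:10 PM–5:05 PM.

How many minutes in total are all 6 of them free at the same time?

195

Yara ∩ Rina: 09:25-12:30, 14:05-14:20, 15:00-18:00.
Yara ∩ Rina ∩ Zara: 09:25-12:30, 14:05-14:20, 15:00-17:30.
Yara ∩ Rina ∩ Zara ∩ Priya: 10:00-11:05, 11:15-12:30, 14:05-14:20, 15:00-15:25, 16:10-17:25.
Yara ∩ Rina ∩ Zara ∩ Priya ∩ Quinn: 10:00-11:05, 11:15-12:30, 15:00-15:25, 16:10-17:25.
Yara ∩ Rina ∩ Zara ∩ Priya ∩ Quinn ∩ Vanya: 10:00-11:05, 11:15-12:15, 15:00-15:15, 16:10-17:05.
Summing the common windows: 65 + 60 + 15 + 55 = 195 minutes.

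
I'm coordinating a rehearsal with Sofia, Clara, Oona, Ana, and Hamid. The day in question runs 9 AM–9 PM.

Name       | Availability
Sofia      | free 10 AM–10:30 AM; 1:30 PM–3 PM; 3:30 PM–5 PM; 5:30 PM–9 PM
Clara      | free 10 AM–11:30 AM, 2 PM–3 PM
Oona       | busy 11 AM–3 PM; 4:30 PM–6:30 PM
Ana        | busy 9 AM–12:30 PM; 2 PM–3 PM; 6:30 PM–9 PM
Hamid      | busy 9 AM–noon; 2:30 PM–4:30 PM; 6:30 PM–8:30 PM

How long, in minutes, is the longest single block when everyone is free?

0

Sofia free: 10:00-10:30, 13:30-15:00, 15:30-17:00, 17:30-21:00.
Clara free: 10:00-11:30, 14:00-15:00.
Oona free: 09:00-11:00, 15:00-16:30, 18:30-21:00 (invert busy blocks within the working day).
Ana free: 12:30-14:00, 15:00-18:30 (invert busy blocks within the working day).
Hamid free: 12:00-14:30, 16:30-18:30, 20:30-21:00 (invert busy blocks within the working day).
Sofia ∩ Clara: 10:00-10:30, 14:00-15:00.
Sofia ∩ Clara ∩ Oona: 10:00-10:30.
Sofia ∩ Clara ∩ Oona ∩ Ana: ∅.
Sofia ∩ Clara ∩ Oona ∩ Ana ∩ Hamid: ∅.
There is no time when everyone is free.
No common window exists, so the longest block is 0 minutes.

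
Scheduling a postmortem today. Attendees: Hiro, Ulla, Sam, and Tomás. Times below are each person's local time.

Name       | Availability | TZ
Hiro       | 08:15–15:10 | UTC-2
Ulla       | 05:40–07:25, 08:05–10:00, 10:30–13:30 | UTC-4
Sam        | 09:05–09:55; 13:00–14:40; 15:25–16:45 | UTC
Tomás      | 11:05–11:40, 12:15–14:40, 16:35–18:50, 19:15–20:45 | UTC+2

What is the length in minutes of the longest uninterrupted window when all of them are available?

Hiro in UTC: 10:15-17:10 (add 2h to convert from UTC-2).
Ulla in UTC: 09:40-11:25, 12:05-14:00, 14:30-17:30 (add 4h to convert from UTC-4).
Sam in UTC: 09:05-09:55, 13:00-14:40, 15:25-16:45.
Tomás in UTC: 09:05-09:40, 10:15-12:40, 14:35-16:50, 17:15-18:45 (subtract 2h to convert from UTC+2).
Hiro ∩ Ulla: 10:15-11:25, 12:05-14:00, 14:30-17:10.
Hiro ∩ Ulla ∩ Sam: 13:00-14:00, 14:30-14:40, 15:25-16:45.
Hiro ∩ Ulla ∩ Sam ∩ Tomás: 14:35-14:40, 15:25-16:45.
So the common availability across everyone is 14:35-14:40, 15:25-16:45.
The longest is 15:25-16:45 at 80 minutes.

80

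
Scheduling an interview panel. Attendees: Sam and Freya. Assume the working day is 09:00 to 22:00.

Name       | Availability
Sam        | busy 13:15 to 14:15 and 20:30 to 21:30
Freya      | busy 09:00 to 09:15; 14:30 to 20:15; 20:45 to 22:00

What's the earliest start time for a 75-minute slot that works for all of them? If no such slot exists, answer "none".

09:15

Sam free: 09:00-13:15, 14:15-20:30, 21:30-22:00 (invert busy blocks within the working day).
Freya free: 09:15-14:30, 20:15-20:45 (invert busy blocks within the working day).
Sam ∩ Freya: 09:15-13:15, 14:15-14:30, 20:15-20:30.
The first common window of at least 75 minutes is 09:15-13:15, so the earliest start is 09:15.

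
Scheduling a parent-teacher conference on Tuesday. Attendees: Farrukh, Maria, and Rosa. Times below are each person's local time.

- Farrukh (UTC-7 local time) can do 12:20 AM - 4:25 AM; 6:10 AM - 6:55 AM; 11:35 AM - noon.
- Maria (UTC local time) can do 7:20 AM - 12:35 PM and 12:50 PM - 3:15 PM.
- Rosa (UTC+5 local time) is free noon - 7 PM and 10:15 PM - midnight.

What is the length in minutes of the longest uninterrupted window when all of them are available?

245

Farrukh in UTC: 07:20-11:25, 13:10-13:55, 18:35-19:00 (add 7h to convert from UTC-7).
Maria in UTC: 07:20-12:35, 12:50-15:15.
Rosa in UTC: 07:00-14:00, 17:15-19:00 (subtract 5h to convert from UTC+5).
Farrukh ∩ Maria: 07:20-11:25, 13:10-13:55.
Farrukh ∩ Maria ∩ Rosa: 07:20-11:25, 13:10-13:55.
The longest is 07:20-11:25 at 245 minutes.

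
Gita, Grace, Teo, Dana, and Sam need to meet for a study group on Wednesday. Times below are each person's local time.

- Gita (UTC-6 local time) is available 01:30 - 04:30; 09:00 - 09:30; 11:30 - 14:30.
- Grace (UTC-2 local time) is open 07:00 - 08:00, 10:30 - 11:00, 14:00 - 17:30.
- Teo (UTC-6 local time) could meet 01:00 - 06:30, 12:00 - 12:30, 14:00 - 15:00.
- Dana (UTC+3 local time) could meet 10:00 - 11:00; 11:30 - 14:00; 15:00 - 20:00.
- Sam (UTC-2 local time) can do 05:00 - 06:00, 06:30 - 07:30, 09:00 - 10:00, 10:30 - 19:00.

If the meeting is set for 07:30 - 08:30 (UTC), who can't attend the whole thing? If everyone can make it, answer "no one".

Dana, Grace, Sam

Gita in UTC: 07:30-10:30, 15:00-15:30, 17:30-20:30 (add 6h to convert from UTC-6).
Grace in UTC: 09:00-10:00, 12:30-13:00, 16:00-19:30 (add 2h to convert from UTC-2).
Teo in UTC: 07:00-12:30, 18:00-18:30, 20:00-21:00 (add 6h to convert from UTC-6).
Dana in UTC: 07:00-08:00, 08:30-11:00, 12:00-17:00 (subtract 3h to convert from UTC+3).
Sam in UTC: 07:00-08:00, 08:30-09:30, 11:00-12:00, 12:30-21:00 (add 2h to convert from UTC-2).
Gita: free for 07:30-08:30. Grace: not fully free for 07:30-08:30. Teo: free for 07:30-08:30. Dana: not fully free for 07:30-08:30. Sam: not fully free for 07:30-08:30.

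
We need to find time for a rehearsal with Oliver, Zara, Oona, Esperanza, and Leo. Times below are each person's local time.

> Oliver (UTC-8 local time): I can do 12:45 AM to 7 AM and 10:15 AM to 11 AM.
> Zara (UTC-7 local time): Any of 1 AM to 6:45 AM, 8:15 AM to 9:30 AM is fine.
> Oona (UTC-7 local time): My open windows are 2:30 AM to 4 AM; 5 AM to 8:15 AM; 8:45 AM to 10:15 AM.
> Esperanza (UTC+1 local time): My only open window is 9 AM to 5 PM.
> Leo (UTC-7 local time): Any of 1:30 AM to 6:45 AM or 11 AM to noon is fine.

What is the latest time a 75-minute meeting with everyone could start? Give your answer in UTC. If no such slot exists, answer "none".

12:30

Oliver in UTC: 08:45-15:00, 18:15-19:00 (add 8h to convert from UTC-8).
Zara in UTC: 08:00-13:45, 15:15-16:30 (add 7h to convert from UTC-7).
Oona in UTC: 09:30-11:00, 12:00-15:15, 15:45-17:15 (add 7h to convert from UTC-7).
Esperanza in UTC: 08:00-16:00 (subtract 1h to convert from UTC+1).
Leo in UTC: 08:30-13:45, 18:00-19:00 (add 7h to convert from UTC-7).
Oliver ∩ Zara: 08:45-13:45.
Oliver ∩ Zara ∩ Oona: 09:30-11:00, 12:00-13:45.
Oliver ∩ Zara ∩ Oona ∩ Esperanza: 09:30-11:00, 12:00-13:45.
Oliver ∩ Zara ∩ Oona ∩ Esperanza ∩ Leo: 09:30-11:00, 12:00-13:45.
The last common window of at least 75 minutes is 12:00-13:45; a 75-minute meeting can start as late as 12:30 and still end by 13:45.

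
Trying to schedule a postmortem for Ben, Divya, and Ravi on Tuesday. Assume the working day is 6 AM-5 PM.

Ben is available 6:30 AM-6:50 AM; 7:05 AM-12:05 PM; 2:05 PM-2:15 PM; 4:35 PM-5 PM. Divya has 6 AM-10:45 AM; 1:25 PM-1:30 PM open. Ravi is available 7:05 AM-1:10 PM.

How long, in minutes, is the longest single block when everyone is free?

220

Ben ∩ Divya: 06:30-06:50, 07:05-10:45.
Ben ∩ Divya ∩ Ravi: 07:05-10:45.
The longest is 07:05-10:45 at 220 minutes.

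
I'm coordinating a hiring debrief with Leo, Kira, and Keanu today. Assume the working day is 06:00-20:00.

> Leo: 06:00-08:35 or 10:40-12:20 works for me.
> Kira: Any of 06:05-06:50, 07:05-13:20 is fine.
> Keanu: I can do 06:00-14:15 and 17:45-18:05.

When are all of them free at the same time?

Leo ∩ Kira: 06:05-06:50, 07:05-08:35, 10:40-12:20.
Leo ∩ Kira ∩ Keanu: 06:05-06:50, 07:05-08:35, 10:40-12:20.

06:05-06:50, 07:05-08:35, 10:40-12:20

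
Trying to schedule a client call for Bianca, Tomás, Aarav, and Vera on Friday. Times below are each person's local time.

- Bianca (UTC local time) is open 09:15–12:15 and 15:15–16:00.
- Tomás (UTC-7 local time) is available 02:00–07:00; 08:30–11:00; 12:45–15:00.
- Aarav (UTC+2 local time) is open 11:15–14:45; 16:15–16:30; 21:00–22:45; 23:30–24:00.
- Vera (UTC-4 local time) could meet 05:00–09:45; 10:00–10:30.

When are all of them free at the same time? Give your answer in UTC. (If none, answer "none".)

Bianca in UTC: 09:15-12:15, 15:15-16:00.
Tomás in UTC: 09:00-14:00, 15:30-18:00, 19:45-22:00 (add 7h to convert from UTC-7).
Aarav in UTC: 09:15-12:45, 14:15-14:30, 19:00-20:45, 21:30-22:00 (subtract 2h to convert from UTC+2).
Vera in UTC: 09:00-13:45, 14:00-14:30 (add 4h to convert from UTC-4).
Bianca ∩ Tomás: 09:15-12:15, 15:30-16:00.
Bianca ∩ Tomás ∩ Aarav: 09:15-12:15.
Bianca ∩ Tomás ∩ Aarav ∩ Vera: 09:15-12:15.

09:15-12:15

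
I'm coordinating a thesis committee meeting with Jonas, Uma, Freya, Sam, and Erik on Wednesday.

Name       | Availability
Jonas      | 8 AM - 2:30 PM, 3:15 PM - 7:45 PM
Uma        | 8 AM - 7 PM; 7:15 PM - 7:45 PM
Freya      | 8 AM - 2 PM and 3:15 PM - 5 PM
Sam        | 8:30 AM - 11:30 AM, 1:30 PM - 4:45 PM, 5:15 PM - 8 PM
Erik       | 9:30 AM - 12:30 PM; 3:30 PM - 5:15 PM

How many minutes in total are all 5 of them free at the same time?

Jonas ∩ Uma: 08:00-14:30, 15:15-19:00, 19:15-19:45.
Jonas ∩ Uma ∩ Freya: 08:00-14:00, 15:15-17:00.
Jonas ∩ Uma ∩ Freya ∩ Sam: 08:30-11:30, 13:30-14:00, 15:15-16:45.
Jonas ∩ Uma ∩ Freya ∩ Sam ∩ Erik: 09:30-11:30, 15:30-16:45.
Summing the common windows: 120 + 75 = 195 minutes.

195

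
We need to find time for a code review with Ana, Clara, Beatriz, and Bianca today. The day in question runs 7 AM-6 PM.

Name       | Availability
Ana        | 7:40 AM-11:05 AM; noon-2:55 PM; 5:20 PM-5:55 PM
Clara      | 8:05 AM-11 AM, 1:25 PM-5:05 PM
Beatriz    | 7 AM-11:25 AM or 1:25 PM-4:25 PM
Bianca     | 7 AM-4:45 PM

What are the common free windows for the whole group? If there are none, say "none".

08:05-11:00, 13:25-14:55

Ana ∩ Clara: 08:05-11:00, 13:25-14:55.
Ana ∩ Clara ∩ Beatriz: 08:05-11:00, 13:25-14:55.
Ana ∩ Clara ∩ Beatriz ∩ Bianca: 08:05-11:00, 13:25-14:55.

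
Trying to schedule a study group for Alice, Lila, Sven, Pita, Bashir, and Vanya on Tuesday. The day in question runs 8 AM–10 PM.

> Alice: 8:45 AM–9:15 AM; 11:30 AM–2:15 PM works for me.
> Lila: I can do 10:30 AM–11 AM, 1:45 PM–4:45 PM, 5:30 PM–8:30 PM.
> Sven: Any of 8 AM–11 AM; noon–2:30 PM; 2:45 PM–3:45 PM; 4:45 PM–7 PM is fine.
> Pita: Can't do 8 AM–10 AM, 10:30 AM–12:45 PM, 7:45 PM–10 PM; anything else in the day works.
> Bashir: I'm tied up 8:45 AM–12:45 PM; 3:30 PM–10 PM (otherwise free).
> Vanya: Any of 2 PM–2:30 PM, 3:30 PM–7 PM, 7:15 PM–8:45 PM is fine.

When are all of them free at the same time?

14:00-14:15

Alice free: 08:45-09:15, 11:30-14:15.
Lila free: 10:30-11:00, 13:45-16:45, 17:30-20:30.
Sven free: 08:00-11:00, 12:00-14:30, 14:45-15:45, 16:45-19:00.
Pita free: 10:00-10:30, 12:45-19:45 (invert busy blocks within the working day).
Bashir free: 08:00-08:45, 12:45-15:30 (invert busy blocks within the working day).
Vanya free: 14:00-14:30, 15:30-19:00, 19:15-20:45.
Alice ∩ Lila: 13:45-14:15.
Alice ∩ Lila ∩ Sven: 13:45-14:15.
Alice ∩ Lila ∩ Sven ∩ Pita: 13:45-14:15.
Alice ∩ Lila ∩ Sven ∩ Pita ∩ Bashir: 13:45-14:15.
Alice ∩ Lila ∩ Sven ∩ Pita ∩ Bashir ∩ Vanya: 14:00-14:15.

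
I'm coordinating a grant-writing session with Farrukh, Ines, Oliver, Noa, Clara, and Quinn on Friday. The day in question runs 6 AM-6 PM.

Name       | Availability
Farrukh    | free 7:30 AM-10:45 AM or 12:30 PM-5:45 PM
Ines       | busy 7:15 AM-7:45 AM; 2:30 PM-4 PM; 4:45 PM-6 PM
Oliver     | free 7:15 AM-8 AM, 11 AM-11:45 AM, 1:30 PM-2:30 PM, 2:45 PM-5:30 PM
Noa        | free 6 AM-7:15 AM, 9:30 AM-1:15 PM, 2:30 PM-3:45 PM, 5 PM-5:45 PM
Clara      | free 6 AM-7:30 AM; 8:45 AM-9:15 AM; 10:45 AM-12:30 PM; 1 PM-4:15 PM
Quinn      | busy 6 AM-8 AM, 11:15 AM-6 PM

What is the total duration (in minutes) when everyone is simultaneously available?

0

Farrukh free: 07:30-10:45, 12:30-17:45.
Ines free: 06:00-07:15, 07:45-14:30, 16:00-16:45 (invert busy blocks within the working day).
Oliver free: 07:15-08:00, 11:00-11:45, 13:30-14:30, 14:45-17:30.
Noa free: 06:00-07:15, 09:30-13:15, 14:30-15:45, 17:00-17:45.
Clara free: 06:00-07:30, 08:45-09:15, 10:45-12:30, 13:00-16:15.
Quinn free: 08:00-11:15 (invert busy blocks within the working day).
Farrukh ∩ Ines: 07:45-10:45, 12:30-14:30, 16:00-16:45.
Farrukh ∩ Ines ∩ Oliver: 07:45-08:00, 13:30-14:30, 16:00-16:45.
Farrukh ∩ Ines ∩ Oliver ∩ Noa: ∅.
Farrukh ∩ Ines ∩ Oliver ∩ Noa ∩ Clara: ∅.
Farrukh ∩ Ines ∩ Oliver ∩ Noa ∩ Clara ∩ Quinn: ∅.
There is no time when everyone is free.
There is no common window, so the total is 0 minutes.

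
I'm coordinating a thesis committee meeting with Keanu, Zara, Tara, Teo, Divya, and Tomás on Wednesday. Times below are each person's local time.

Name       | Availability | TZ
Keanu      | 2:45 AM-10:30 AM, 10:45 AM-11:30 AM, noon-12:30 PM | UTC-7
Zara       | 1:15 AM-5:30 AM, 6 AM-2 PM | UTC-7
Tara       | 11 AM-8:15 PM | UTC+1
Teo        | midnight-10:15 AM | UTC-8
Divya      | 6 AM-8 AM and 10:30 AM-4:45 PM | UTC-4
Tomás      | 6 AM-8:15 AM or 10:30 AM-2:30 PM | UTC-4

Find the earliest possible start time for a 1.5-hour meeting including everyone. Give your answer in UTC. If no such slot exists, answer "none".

Keanu in UTC: 09:45-17:30, 17:45-18:30, 19:00-19:30 (add 7h to convert from UTC-7).
Zara in UTC: 08:15-12:30, 13:00-21:00 (add 7h to convert from UTC-7).
Tara in UTC: 10:00-19:15 (subtract 1h to convert from UTC+1).
Teo in UTC: 08:00-18:15 (add 8h to convert from UTC-8).
Divya in UTC: 10:00-12:00, 14:30-20:45 (add 4h to convert from UTC-4).
Tomás in UTC: 10:00-12:15, 14:30-18:30 (add 4h to convert from UTC-4).
Keanu ∩ Zara: 09:45-12:30, 13:00-17:30, 17:45-18:30, 19:00-19:30.
Keanu ∩ Zara ∩ Tara: 10:00-12:30, 13:00-17:30, 17:45-18:30, 19:00-19:15.
Keanu ∩ Zara ∩ Tara ∩ Teo: 10:00-12:30, 13:00-17:30, 17:45-18:15.
Keanu ∩ Zara ∩ Tara ∩ Teo ∩ Divya: 10:00-12:00, 14:30-17:30, 17:45-18:15.
Keanu ∩ Zara ∩ Tara ∩ Teo ∩ Divya ∩ Tomás: 10:00-12:00, 14:30-17:30, 17:45-18:15.
The first common window of at least 90 minutes is 10:00-12:00, so the earliest start is 10:00.

10:00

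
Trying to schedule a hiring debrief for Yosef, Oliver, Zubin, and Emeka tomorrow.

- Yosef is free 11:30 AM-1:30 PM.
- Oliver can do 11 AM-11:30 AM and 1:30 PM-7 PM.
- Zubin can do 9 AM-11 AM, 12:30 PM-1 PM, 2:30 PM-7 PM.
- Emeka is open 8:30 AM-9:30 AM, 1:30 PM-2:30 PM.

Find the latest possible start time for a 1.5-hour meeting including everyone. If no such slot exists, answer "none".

none

Yosef ∩ Oliver: ∅.
Yosef ∩ Oliver ∩ Zubin: ∅.
Yosef ∩ Oliver ∩ Zubin ∩ Emeka: ∅.
There is no time when everyone is free.
No common window is at least 90 minutes long.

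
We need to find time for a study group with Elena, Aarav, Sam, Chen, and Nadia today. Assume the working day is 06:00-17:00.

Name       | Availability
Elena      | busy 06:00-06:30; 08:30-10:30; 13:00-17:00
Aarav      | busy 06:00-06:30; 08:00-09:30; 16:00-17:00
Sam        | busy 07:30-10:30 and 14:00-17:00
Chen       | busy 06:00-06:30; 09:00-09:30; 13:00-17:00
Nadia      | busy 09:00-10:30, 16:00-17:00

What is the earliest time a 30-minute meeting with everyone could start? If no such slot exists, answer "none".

06:30

Elena free: 06:30-08:30, 10:30-13:00 (invert busy blocks within the working day).
Aarav free: 06:30-08:00, 09:30-16:00 (invert busy blocks within the working day).
Sam free: 06:00-07:30, 10:30-14:00 (invert busy blocks within the working day).
Chen free: 06:30-09:00, 09:30-13:00 (invert busy blocks within the working day).
Nadia free: 06:00-09:00, 10:30-16:00 (invert busy blocks within the working day).
Elena ∩ Aarav: 06:30-08:00, 10:30-13:00.
Elena ∩ Aarav ∩ Sam: 06:30-07:30, 10:30-13:00.
Elena ∩ Aarav ∩ Sam ∩ Chen: 06:30-07:30, 10:30-13:00.
Elena ∩ Aarav ∩ Sam ∩ Chen ∩ Nadia: 06:30-07:30, 10:30-13:00.
The first common window of at least 30 minutes is 06:30-07:30, so the earliest start is 06:30.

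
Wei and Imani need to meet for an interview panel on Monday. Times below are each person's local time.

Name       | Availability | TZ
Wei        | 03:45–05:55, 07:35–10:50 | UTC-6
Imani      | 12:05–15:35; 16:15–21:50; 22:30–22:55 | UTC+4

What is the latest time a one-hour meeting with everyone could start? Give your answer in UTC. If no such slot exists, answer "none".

Wei in UTC: 09:45-11:55, 13:35-16:50 (add 6h to convert from UTC-6).
Imani in UTC: 08:05-11:35, 12:15-17:50, 18:30-18:55 (subtract 4h to convert from UTC+4).
Wei ∩ Imani: 09:45-11:35, 13:35-16:50.
The last common window of at least 60 minutes is 13:35-16:50; a 60-minute meeting can start as late as 15:50 and still end by 16:50.

15:50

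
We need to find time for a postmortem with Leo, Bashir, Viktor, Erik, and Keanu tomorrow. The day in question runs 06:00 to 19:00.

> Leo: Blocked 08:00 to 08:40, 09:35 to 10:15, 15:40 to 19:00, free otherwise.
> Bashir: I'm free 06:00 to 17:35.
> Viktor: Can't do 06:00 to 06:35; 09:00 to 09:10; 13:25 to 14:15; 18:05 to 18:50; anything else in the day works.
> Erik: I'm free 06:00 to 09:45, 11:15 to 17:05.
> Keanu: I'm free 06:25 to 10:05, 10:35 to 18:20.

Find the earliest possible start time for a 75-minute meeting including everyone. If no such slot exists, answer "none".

06:35

Leo free: 06:00-08:00, 08:40-09:35, 10:15-15:40 (invert busy blocks within the working day).
Bashir free: 06:00-17:35.
Viktor free: 06:35-09:00, 09:10-13:25, 14:15-18:05, 18:50-19:00 (invert busy blocks within the working day).
Erik free: 06:00-09:45, 11:15-17:05.
Keanu free: 06:25-10:05, 10:35-18:20.
Leo ∩ Bashir: 06:00-08:00, 08:40-09:35, 10:15-15:40.
Leo ∩ Bashir ∩ Viktor: 06:35-08:00, 08:40-09:00, 09:10-09:35, 10:15-13:25, 14:15-15:40.
Leo ∩ Bashir ∩ Viktor ∩ Erik: 06:35-08:00, 08:40-09:00, 09:10-09:35, 11:15-13:25, 14:15-15:40.
Leo ∩ Bashir ∩ Viktor ∩ Erik ∩ Keanu: 06:35-08:00, 08:40-09:00, 09:10-09:35, 11:15-13:25, 14:15-15:40.
Those are the intersection windows.
The first common window of at least 75 minutes is 06:35-08:00, so the earliest start is 06:35.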